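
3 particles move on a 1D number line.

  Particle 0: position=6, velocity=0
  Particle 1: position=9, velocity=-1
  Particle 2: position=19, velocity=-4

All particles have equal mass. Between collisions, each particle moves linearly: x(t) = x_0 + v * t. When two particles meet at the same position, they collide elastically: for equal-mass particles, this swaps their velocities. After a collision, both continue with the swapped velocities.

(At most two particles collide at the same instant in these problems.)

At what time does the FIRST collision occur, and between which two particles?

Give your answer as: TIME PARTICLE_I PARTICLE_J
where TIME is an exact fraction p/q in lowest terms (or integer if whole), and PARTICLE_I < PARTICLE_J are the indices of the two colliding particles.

Pair (0,1): pos 6,9 vel 0,-1 -> gap=3, closing at 1/unit, collide at t=3
Pair (1,2): pos 9,19 vel -1,-4 -> gap=10, closing at 3/unit, collide at t=10/3
Earliest collision: t=3 between 0 and 1

Answer: 3 0 1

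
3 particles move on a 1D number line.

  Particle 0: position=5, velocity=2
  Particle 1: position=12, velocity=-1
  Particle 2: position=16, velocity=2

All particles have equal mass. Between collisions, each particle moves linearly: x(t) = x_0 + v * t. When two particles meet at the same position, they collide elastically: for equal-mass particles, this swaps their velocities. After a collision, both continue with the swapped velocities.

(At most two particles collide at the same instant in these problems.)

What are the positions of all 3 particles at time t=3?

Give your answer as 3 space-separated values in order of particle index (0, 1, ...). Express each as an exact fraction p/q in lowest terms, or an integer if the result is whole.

Answer: 9 11 22

Derivation:
Collision at t=7/3: particles 0 and 1 swap velocities; positions: p0=29/3 p1=29/3 p2=62/3; velocities now: v0=-1 v1=2 v2=2
Advance to t=3 (no further collisions before then); velocities: v0=-1 v1=2 v2=2; positions = 9 11 22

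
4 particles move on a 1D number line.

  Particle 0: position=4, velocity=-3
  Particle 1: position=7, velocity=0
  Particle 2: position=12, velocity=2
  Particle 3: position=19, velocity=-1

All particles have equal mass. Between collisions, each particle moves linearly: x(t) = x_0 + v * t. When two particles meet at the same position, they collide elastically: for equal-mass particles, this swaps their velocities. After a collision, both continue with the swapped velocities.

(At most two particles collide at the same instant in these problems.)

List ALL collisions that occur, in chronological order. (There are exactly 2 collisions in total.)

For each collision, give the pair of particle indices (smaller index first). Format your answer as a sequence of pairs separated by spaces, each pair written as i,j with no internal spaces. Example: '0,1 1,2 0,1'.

Answer: 2,3 1,2

Derivation:
Collision at t=7/3: particles 2 and 3 swap velocities; positions: p0=-3 p1=7 p2=50/3 p3=50/3; velocities now: v0=-3 v1=0 v2=-1 v3=2
Collision at t=12: particles 1 and 2 swap velocities; positions: p0=-32 p1=7 p2=7 p3=36; velocities now: v0=-3 v1=-1 v2=0 v3=2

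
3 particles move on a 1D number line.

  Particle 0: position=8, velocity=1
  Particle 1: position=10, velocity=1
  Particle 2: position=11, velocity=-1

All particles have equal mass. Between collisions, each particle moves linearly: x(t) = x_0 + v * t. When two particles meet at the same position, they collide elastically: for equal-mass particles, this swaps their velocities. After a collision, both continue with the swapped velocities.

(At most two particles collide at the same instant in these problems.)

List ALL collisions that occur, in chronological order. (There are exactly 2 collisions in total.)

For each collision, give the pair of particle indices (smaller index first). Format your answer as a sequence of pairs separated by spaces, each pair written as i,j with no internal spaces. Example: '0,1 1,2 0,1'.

Collision at t=1/2: particles 1 and 2 swap velocities; positions: p0=17/2 p1=21/2 p2=21/2; velocities now: v0=1 v1=-1 v2=1
Collision at t=3/2: particles 0 and 1 swap velocities; positions: p0=19/2 p1=19/2 p2=23/2; velocities now: v0=-1 v1=1 v2=1

Answer: 1,2 0,1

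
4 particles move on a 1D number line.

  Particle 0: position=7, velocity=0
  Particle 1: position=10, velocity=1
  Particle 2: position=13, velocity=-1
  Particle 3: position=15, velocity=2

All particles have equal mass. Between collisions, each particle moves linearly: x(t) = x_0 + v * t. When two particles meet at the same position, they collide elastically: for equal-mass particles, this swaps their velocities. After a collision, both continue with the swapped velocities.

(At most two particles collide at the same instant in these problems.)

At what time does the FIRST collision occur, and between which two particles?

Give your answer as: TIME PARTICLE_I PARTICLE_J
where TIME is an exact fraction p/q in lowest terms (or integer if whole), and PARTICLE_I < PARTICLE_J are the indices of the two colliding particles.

Pair (0,1): pos 7,10 vel 0,1 -> not approaching (rel speed -1 <= 0)
Pair (1,2): pos 10,13 vel 1,-1 -> gap=3, closing at 2/unit, collide at t=3/2
Pair (2,3): pos 13,15 vel -1,2 -> not approaching (rel speed -3 <= 0)
Earliest collision: t=3/2 between 1 and 2

Answer: 3/2 1 2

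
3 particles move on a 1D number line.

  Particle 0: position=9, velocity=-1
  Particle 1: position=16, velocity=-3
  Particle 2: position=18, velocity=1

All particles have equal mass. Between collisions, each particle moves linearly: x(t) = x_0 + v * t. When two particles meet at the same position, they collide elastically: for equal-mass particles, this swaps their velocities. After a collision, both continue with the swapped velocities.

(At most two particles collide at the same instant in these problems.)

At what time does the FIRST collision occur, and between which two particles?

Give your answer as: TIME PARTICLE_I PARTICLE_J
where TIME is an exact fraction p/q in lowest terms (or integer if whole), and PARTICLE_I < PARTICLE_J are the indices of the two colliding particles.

Answer: 7/2 0 1

Derivation:
Pair (0,1): pos 9,16 vel -1,-3 -> gap=7, closing at 2/unit, collide at t=7/2
Pair (1,2): pos 16,18 vel -3,1 -> not approaching (rel speed -4 <= 0)
Earliest collision: t=7/2 between 0 and 1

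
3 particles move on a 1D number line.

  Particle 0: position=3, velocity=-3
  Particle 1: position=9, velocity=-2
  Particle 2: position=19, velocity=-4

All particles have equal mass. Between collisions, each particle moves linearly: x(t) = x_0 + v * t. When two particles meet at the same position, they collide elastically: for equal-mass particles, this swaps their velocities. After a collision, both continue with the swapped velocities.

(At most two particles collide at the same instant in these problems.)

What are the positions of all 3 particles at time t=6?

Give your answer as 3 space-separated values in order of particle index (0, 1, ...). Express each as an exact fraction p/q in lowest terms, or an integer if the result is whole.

Collision at t=5: particles 1 and 2 swap velocities; positions: p0=-12 p1=-1 p2=-1; velocities now: v0=-3 v1=-4 v2=-2
Advance to t=6 (no further collisions before then); velocities: v0=-3 v1=-4 v2=-2; positions = -15 -5 -3

Answer: -15 -5 -3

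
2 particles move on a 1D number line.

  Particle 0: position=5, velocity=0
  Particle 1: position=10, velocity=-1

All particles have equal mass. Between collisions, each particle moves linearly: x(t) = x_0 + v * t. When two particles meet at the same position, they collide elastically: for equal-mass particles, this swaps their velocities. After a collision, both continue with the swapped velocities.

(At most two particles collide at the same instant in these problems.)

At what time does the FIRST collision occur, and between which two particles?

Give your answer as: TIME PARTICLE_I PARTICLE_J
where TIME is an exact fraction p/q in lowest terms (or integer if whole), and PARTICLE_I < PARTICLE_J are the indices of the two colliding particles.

Answer: 5 0 1

Derivation:
Pair (0,1): pos 5,10 vel 0,-1 -> gap=5, closing at 1/unit, collide at t=5
Earliest collision: t=5 between 0 and 1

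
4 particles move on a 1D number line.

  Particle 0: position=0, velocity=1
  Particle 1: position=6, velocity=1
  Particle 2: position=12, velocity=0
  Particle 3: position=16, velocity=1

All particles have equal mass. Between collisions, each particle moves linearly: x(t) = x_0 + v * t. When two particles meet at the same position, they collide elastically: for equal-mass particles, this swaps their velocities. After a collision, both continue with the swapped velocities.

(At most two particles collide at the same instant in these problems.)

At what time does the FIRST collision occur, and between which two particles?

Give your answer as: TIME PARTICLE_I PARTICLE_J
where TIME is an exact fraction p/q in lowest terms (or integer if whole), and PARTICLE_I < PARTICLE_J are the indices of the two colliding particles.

Pair (0,1): pos 0,6 vel 1,1 -> not approaching (rel speed 0 <= 0)
Pair (1,2): pos 6,12 vel 1,0 -> gap=6, closing at 1/unit, collide at t=6
Pair (2,3): pos 12,16 vel 0,1 -> not approaching (rel speed -1 <= 0)
Earliest collision: t=6 between 1 and 2

Answer: 6 1 2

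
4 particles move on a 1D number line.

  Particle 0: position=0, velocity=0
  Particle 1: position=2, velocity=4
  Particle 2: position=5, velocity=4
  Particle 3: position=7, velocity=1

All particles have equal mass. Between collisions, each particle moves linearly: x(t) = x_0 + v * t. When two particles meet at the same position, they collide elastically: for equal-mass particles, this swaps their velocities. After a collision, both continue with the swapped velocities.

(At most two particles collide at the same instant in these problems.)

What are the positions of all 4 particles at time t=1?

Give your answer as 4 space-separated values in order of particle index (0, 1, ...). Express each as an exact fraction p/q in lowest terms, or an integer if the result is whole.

Answer: 0 6 8 9

Derivation:
Collision at t=2/3: particles 2 and 3 swap velocities; positions: p0=0 p1=14/3 p2=23/3 p3=23/3; velocities now: v0=0 v1=4 v2=1 v3=4
Advance to t=1 (no further collisions before then); velocities: v0=0 v1=4 v2=1 v3=4; positions = 0 6 8 9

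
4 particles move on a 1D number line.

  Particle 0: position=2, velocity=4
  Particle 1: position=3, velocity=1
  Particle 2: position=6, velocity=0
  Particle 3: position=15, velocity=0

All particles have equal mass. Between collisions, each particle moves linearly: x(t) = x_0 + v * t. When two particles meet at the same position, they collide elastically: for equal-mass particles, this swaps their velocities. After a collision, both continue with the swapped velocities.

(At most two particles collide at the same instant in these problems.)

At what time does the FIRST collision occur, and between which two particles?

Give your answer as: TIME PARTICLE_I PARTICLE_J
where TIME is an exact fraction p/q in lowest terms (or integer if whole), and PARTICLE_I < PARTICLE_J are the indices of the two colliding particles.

Answer: 1/3 0 1

Derivation:
Pair (0,1): pos 2,3 vel 4,1 -> gap=1, closing at 3/unit, collide at t=1/3
Pair (1,2): pos 3,6 vel 1,0 -> gap=3, closing at 1/unit, collide at t=3
Pair (2,3): pos 6,15 vel 0,0 -> not approaching (rel speed 0 <= 0)
Earliest collision: t=1/3 between 0 and 1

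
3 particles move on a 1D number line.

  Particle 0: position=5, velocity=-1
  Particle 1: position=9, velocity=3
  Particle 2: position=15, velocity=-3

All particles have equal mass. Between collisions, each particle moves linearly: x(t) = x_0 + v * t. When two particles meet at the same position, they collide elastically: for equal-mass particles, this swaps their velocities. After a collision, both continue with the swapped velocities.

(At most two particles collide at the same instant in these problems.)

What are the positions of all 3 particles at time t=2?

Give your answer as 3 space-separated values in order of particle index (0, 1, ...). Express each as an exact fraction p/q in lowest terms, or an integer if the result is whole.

Answer: 3 9 15

Derivation:
Collision at t=1: particles 1 and 2 swap velocities; positions: p0=4 p1=12 p2=12; velocities now: v0=-1 v1=-3 v2=3
Advance to t=2 (no further collisions before then); velocities: v0=-1 v1=-3 v2=3; positions = 3 9 15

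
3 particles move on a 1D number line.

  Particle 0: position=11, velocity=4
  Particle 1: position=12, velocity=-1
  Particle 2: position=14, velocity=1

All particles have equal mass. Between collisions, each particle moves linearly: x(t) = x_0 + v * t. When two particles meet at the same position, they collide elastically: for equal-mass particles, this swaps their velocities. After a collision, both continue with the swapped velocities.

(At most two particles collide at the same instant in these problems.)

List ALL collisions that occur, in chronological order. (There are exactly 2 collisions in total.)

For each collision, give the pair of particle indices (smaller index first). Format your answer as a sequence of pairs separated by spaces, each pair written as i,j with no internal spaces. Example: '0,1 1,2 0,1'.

Answer: 0,1 1,2

Derivation:
Collision at t=1/5: particles 0 and 1 swap velocities; positions: p0=59/5 p1=59/5 p2=71/5; velocities now: v0=-1 v1=4 v2=1
Collision at t=1: particles 1 and 2 swap velocities; positions: p0=11 p1=15 p2=15; velocities now: v0=-1 v1=1 v2=4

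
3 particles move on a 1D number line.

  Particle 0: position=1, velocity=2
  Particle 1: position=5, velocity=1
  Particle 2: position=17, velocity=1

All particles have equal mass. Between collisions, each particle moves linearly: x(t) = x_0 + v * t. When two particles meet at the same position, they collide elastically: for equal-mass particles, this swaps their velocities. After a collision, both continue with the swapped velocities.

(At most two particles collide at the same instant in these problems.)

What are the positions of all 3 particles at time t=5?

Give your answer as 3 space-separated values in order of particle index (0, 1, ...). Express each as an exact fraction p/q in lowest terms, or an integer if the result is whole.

Answer: 10 11 22

Derivation:
Collision at t=4: particles 0 and 1 swap velocities; positions: p0=9 p1=9 p2=21; velocities now: v0=1 v1=2 v2=1
Advance to t=5 (no further collisions before then); velocities: v0=1 v1=2 v2=1; positions = 10 11 22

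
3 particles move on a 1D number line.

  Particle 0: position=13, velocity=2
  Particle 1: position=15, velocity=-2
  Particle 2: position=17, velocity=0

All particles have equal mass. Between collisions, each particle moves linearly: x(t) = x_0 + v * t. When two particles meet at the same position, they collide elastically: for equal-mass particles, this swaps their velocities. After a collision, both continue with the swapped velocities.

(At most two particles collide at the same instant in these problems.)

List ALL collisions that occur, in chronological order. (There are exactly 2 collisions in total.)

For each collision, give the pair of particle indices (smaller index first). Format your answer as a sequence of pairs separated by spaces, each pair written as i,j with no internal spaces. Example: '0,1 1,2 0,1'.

Collision at t=1/2: particles 0 and 1 swap velocities; positions: p0=14 p1=14 p2=17; velocities now: v0=-2 v1=2 v2=0
Collision at t=2: particles 1 and 2 swap velocities; positions: p0=11 p1=17 p2=17; velocities now: v0=-2 v1=0 v2=2

Answer: 0,1 1,2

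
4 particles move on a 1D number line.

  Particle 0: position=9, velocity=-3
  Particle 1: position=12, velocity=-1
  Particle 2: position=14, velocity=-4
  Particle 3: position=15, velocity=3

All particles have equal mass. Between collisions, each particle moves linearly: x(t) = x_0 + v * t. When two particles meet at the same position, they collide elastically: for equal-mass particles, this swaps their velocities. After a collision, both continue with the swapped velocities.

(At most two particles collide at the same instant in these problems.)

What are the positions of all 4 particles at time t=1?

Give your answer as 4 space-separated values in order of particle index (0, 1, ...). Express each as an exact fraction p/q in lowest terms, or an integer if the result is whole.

Answer: 6 10 11 18

Derivation:
Collision at t=2/3: particles 1 and 2 swap velocities; positions: p0=7 p1=34/3 p2=34/3 p3=17; velocities now: v0=-3 v1=-4 v2=-1 v3=3
Advance to t=1 (no further collisions before then); velocities: v0=-3 v1=-4 v2=-1 v3=3; positions = 6 10 11 18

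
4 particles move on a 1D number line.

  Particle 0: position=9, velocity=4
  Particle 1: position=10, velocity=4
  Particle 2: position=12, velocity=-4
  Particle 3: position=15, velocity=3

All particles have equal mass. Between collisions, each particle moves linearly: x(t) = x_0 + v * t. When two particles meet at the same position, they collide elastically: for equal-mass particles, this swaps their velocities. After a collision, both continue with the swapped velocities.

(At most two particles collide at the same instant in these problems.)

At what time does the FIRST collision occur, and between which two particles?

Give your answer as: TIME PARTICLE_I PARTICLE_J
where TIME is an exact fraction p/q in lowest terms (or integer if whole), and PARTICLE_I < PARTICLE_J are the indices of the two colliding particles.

Answer: 1/4 1 2

Derivation:
Pair (0,1): pos 9,10 vel 4,4 -> not approaching (rel speed 0 <= 0)
Pair (1,2): pos 10,12 vel 4,-4 -> gap=2, closing at 8/unit, collide at t=1/4
Pair (2,3): pos 12,15 vel -4,3 -> not approaching (rel speed -7 <= 0)
Earliest collision: t=1/4 between 1 and 2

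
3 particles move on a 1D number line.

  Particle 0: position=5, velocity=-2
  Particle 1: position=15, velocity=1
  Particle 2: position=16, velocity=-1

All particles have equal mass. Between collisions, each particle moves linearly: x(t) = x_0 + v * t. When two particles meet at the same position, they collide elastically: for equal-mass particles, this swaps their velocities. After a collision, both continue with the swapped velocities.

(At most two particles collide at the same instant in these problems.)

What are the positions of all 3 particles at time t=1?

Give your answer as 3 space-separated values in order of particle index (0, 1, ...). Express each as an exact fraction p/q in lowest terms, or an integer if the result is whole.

Answer: 3 15 16

Derivation:
Collision at t=1/2: particles 1 and 2 swap velocities; positions: p0=4 p1=31/2 p2=31/2; velocities now: v0=-2 v1=-1 v2=1
Advance to t=1 (no further collisions before then); velocities: v0=-2 v1=-1 v2=1; positions = 3 15 16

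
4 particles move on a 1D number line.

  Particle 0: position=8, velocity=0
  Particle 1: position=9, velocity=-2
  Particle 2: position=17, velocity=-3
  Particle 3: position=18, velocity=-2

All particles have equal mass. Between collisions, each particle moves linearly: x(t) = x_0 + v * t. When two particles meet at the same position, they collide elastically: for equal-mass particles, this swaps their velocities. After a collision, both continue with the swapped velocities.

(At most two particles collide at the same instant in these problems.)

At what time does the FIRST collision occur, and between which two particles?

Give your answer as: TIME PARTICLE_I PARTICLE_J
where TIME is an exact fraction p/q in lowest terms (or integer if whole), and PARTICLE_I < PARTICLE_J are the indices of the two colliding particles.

Answer: 1/2 0 1

Derivation:
Pair (0,1): pos 8,9 vel 0,-2 -> gap=1, closing at 2/unit, collide at t=1/2
Pair (1,2): pos 9,17 vel -2,-3 -> gap=8, closing at 1/unit, collide at t=8
Pair (2,3): pos 17,18 vel -3,-2 -> not approaching (rel speed -1 <= 0)
Earliest collision: t=1/2 between 0 and 1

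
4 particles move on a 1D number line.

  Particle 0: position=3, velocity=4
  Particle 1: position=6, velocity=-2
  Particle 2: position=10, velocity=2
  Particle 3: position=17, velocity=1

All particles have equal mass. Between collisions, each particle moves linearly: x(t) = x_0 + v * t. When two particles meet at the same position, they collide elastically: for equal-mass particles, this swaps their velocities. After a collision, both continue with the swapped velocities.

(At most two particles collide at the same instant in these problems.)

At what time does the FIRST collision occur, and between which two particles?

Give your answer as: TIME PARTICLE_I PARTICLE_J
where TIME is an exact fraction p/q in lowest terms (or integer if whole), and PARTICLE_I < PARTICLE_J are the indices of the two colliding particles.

Pair (0,1): pos 3,6 vel 4,-2 -> gap=3, closing at 6/unit, collide at t=1/2
Pair (1,2): pos 6,10 vel -2,2 -> not approaching (rel speed -4 <= 0)
Pair (2,3): pos 10,17 vel 2,1 -> gap=7, closing at 1/unit, collide at t=7
Earliest collision: t=1/2 between 0 and 1

Answer: 1/2 0 1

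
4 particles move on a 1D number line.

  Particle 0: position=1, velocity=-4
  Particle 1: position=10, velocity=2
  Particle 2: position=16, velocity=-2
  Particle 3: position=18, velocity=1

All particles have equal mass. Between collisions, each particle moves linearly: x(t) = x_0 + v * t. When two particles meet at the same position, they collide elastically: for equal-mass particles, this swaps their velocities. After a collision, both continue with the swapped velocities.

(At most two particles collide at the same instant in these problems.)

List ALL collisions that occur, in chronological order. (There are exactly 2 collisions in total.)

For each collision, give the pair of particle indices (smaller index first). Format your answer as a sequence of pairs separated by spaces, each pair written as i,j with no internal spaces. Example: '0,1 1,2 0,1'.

Collision at t=3/2: particles 1 and 2 swap velocities; positions: p0=-5 p1=13 p2=13 p3=39/2; velocities now: v0=-4 v1=-2 v2=2 v3=1
Collision at t=8: particles 2 and 3 swap velocities; positions: p0=-31 p1=0 p2=26 p3=26; velocities now: v0=-4 v1=-2 v2=1 v3=2

Answer: 1,2 2,3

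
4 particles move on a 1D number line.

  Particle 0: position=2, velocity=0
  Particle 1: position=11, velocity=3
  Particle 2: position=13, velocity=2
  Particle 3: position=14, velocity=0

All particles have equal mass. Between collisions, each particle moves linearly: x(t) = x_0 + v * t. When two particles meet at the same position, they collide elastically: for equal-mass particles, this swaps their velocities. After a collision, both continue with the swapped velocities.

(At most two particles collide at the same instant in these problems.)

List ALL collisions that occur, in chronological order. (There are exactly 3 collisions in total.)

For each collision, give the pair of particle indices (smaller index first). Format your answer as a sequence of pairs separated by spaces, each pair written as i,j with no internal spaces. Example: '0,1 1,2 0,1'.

Collision at t=1/2: particles 2 and 3 swap velocities; positions: p0=2 p1=25/2 p2=14 p3=14; velocities now: v0=0 v1=3 v2=0 v3=2
Collision at t=1: particles 1 and 2 swap velocities; positions: p0=2 p1=14 p2=14 p3=15; velocities now: v0=0 v1=0 v2=3 v3=2
Collision at t=2: particles 2 and 3 swap velocities; positions: p0=2 p1=14 p2=17 p3=17; velocities now: v0=0 v1=0 v2=2 v3=3

Answer: 2,3 1,2 2,3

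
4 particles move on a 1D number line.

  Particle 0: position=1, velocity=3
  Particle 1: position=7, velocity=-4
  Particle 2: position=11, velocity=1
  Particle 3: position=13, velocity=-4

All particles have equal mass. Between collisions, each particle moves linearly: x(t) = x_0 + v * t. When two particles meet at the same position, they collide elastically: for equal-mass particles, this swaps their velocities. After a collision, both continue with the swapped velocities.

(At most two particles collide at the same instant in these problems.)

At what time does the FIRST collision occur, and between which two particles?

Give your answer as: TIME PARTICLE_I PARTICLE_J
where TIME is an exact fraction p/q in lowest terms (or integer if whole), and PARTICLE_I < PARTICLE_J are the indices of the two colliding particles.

Answer: 2/5 2 3

Derivation:
Pair (0,1): pos 1,7 vel 3,-4 -> gap=6, closing at 7/unit, collide at t=6/7
Pair (1,2): pos 7,11 vel -4,1 -> not approaching (rel speed -5 <= 0)
Pair (2,3): pos 11,13 vel 1,-4 -> gap=2, closing at 5/unit, collide at t=2/5
Earliest collision: t=2/5 between 2 and 3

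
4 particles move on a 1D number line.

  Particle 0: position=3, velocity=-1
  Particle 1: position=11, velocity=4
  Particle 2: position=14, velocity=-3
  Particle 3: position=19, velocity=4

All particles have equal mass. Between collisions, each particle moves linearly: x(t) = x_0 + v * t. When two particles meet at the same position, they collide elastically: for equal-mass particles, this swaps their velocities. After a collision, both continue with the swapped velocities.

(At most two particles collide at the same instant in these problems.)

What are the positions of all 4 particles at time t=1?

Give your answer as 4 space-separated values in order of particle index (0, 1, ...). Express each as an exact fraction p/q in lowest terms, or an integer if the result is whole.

Collision at t=3/7: particles 1 and 2 swap velocities; positions: p0=18/7 p1=89/7 p2=89/7 p3=145/7; velocities now: v0=-1 v1=-3 v2=4 v3=4
Advance to t=1 (no further collisions before then); velocities: v0=-1 v1=-3 v2=4 v3=4; positions = 2 11 15 23

Answer: 2 11 15 23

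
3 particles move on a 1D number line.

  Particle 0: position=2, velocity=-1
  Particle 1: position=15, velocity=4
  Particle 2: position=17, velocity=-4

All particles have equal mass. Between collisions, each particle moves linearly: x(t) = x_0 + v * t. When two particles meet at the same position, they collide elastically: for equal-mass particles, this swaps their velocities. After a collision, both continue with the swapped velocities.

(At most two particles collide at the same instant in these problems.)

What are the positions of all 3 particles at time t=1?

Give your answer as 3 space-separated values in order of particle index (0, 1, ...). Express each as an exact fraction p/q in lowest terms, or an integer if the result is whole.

Collision at t=1/4: particles 1 and 2 swap velocities; positions: p0=7/4 p1=16 p2=16; velocities now: v0=-1 v1=-4 v2=4
Advance to t=1 (no further collisions before then); velocities: v0=-1 v1=-4 v2=4; positions = 1 13 19

Answer: 1 13 19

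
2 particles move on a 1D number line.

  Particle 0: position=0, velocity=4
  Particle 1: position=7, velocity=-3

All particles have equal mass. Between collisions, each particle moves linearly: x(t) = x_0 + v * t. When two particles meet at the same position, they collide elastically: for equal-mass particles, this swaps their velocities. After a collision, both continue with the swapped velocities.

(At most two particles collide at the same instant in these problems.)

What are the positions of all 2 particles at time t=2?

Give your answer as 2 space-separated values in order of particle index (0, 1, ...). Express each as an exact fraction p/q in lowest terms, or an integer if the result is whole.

Answer: 1 8

Derivation:
Collision at t=1: particles 0 and 1 swap velocities; positions: p0=4 p1=4; velocities now: v0=-3 v1=4
Advance to t=2 (no further collisions before then); velocities: v0=-3 v1=4; positions = 1 8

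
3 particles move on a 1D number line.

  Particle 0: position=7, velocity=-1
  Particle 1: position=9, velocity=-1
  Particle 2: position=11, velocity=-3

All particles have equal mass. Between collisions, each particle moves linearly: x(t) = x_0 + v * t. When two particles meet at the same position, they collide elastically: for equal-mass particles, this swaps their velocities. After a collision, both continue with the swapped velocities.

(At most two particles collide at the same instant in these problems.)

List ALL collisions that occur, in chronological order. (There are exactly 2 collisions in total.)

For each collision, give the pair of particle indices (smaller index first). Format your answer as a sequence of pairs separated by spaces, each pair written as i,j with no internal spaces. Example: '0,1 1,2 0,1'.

Collision at t=1: particles 1 and 2 swap velocities; positions: p0=6 p1=8 p2=8; velocities now: v0=-1 v1=-3 v2=-1
Collision at t=2: particles 0 and 1 swap velocities; positions: p0=5 p1=5 p2=7; velocities now: v0=-3 v1=-1 v2=-1

Answer: 1,2 0,1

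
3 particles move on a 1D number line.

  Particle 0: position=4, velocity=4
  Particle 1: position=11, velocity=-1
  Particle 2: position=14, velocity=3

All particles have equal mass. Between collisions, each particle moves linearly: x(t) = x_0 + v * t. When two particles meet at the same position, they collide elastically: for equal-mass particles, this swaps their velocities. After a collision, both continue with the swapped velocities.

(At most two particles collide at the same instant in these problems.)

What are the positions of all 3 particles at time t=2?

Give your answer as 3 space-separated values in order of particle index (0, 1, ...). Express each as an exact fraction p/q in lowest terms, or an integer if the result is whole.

Answer: 9 12 20

Derivation:
Collision at t=7/5: particles 0 and 1 swap velocities; positions: p0=48/5 p1=48/5 p2=91/5; velocities now: v0=-1 v1=4 v2=3
Advance to t=2 (no further collisions before then); velocities: v0=-1 v1=4 v2=3; positions = 9 12 20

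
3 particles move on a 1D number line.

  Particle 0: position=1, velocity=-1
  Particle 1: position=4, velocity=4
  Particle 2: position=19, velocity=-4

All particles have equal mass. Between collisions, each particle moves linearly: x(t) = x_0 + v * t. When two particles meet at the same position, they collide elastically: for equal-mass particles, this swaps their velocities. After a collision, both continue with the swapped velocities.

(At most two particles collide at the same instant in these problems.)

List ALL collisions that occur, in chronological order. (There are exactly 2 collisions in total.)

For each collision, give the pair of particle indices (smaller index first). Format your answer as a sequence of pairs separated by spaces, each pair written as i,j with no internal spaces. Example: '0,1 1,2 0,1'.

Collision at t=15/8: particles 1 and 2 swap velocities; positions: p0=-7/8 p1=23/2 p2=23/2; velocities now: v0=-1 v1=-4 v2=4
Collision at t=6: particles 0 and 1 swap velocities; positions: p0=-5 p1=-5 p2=28; velocities now: v0=-4 v1=-1 v2=4

Answer: 1,2 0,1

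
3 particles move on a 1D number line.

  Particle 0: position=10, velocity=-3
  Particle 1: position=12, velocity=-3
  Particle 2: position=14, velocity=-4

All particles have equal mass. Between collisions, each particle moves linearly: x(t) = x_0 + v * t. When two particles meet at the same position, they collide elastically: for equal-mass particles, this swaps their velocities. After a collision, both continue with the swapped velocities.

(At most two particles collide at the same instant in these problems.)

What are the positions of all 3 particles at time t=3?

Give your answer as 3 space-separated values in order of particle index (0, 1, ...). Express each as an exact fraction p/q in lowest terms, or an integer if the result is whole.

Answer: 1 2 3

Derivation:
Collision at t=2: particles 1 and 2 swap velocities; positions: p0=4 p1=6 p2=6; velocities now: v0=-3 v1=-4 v2=-3
Advance to t=3 (no further collisions before then); velocities: v0=-3 v1=-4 v2=-3; positions = 1 2 3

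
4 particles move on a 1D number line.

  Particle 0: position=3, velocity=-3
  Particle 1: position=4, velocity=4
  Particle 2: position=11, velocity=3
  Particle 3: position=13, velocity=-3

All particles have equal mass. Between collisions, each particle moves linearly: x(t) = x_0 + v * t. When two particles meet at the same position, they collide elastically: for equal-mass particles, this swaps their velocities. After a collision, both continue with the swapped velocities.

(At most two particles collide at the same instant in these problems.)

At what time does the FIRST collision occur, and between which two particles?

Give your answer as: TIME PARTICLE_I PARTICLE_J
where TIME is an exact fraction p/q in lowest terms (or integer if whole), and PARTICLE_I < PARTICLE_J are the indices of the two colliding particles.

Answer: 1/3 2 3

Derivation:
Pair (0,1): pos 3,4 vel -3,4 -> not approaching (rel speed -7 <= 0)
Pair (1,2): pos 4,11 vel 4,3 -> gap=7, closing at 1/unit, collide at t=7
Pair (2,3): pos 11,13 vel 3,-3 -> gap=2, closing at 6/unit, collide at t=1/3
Earliest collision: t=1/3 between 2 and 3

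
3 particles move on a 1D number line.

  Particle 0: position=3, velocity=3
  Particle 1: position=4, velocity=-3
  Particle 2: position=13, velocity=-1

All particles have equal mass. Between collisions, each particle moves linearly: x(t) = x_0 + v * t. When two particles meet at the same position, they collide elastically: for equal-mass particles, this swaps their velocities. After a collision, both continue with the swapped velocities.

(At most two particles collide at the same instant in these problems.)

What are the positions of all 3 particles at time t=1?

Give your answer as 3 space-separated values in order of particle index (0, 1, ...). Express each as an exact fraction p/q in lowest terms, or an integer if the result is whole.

Collision at t=1/6: particles 0 and 1 swap velocities; positions: p0=7/2 p1=7/2 p2=77/6; velocities now: v0=-3 v1=3 v2=-1
Advance to t=1 (no further collisions before then); velocities: v0=-3 v1=3 v2=-1; positions = 1 6 12

Answer: 1 6 12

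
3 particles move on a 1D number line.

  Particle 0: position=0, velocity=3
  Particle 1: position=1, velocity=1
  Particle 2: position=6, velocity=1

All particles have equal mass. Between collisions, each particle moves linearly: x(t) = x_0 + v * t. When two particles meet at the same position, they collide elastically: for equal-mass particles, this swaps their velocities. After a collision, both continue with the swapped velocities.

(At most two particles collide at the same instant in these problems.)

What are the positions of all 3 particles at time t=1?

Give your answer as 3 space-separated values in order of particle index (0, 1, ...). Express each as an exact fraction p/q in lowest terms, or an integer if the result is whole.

Answer: 2 3 7

Derivation:
Collision at t=1/2: particles 0 and 1 swap velocities; positions: p0=3/2 p1=3/2 p2=13/2; velocities now: v0=1 v1=3 v2=1
Advance to t=1 (no further collisions before then); velocities: v0=1 v1=3 v2=1; positions = 2 3 7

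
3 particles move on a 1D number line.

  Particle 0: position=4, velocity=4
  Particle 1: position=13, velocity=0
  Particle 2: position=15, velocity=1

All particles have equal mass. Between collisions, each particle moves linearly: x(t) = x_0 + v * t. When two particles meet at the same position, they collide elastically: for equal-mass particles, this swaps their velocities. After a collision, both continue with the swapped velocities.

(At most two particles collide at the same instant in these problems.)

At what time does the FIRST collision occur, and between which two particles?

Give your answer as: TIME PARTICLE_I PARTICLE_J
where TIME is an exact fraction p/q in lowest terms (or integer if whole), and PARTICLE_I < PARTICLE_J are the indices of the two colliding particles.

Pair (0,1): pos 4,13 vel 4,0 -> gap=9, closing at 4/unit, collide at t=9/4
Pair (1,2): pos 13,15 vel 0,1 -> not approaching (rel speed -1 <= 0)
Earliest collision: t=9/4 between 0 and 1

Answer: 9/4 0 1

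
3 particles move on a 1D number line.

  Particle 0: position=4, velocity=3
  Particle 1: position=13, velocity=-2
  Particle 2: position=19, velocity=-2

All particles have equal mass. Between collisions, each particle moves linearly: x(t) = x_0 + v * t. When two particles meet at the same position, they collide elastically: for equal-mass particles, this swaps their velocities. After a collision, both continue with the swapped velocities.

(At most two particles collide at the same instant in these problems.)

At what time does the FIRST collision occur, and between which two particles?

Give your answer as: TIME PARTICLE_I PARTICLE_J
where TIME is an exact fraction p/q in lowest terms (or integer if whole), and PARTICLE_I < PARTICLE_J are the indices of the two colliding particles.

Pair (0,1): pos 4,13 vel 3,-2 -> gap=9, closing at 5/unit, collide at t=9/5
Pair (1,2): pos 13,19 vel -2,-2 -> not approaching (rel speed 0 <= 0)
Earliest collision: t=9/5 between 0 and 1

Answer: 9/5 0 1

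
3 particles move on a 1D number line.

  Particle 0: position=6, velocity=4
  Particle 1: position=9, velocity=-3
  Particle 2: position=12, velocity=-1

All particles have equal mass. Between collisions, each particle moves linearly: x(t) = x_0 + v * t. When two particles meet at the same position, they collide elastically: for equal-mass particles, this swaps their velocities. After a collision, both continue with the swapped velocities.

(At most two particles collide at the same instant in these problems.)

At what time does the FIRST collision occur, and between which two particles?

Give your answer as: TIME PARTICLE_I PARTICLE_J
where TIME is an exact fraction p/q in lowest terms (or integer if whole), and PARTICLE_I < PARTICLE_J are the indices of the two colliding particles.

Pair (0,1): pos 6,9 vel 4,-3 -> gap=3, closing at 7/unit, collide at t=3/7
Pair (1,2): pos 9,12 vel -3,-1 -> not approaching (rel speed -2 <= 0)
Earliest collision: t=3/7 between 0 and 1

Answer: 3/7 0 1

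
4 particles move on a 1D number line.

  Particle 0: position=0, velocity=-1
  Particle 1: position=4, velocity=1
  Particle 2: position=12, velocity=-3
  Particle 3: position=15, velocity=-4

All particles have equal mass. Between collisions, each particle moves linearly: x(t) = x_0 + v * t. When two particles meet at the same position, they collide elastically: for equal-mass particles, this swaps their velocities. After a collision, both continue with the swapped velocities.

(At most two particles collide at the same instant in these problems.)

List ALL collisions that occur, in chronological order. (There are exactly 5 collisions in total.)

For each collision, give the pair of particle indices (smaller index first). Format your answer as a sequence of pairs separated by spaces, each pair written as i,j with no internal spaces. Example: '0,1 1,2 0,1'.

Answer: 1,2 2,3 1,2 0,1 1,2

Derivation:
Collision at t=2: particles 1 and 2 swap velocities; positions: p0=-2 p1=6 p2=6 p3=7; velocities now: v0=-1 v1=-3 v2=1 v3=-4
Collision at t=11/5: particles 2 and 3 swap velocities; positions: p0=-11/5 p1=27/5 p2=31/5 p3=31/5; velocities now: v0=-1 v1=-3 v2=-4 v3=1
Collision at t=3: particles 1 and 2 swap velocities; positions: p0=-3 p1=3 p2=3 p3=7; velocities now: v0=-1 v1=-4 v2=-3 v3=1
Collision at t=5: particles 0 and 1 swap velocities; positions: p0=-5 p1=-5 p2=-3 p3=9; velocities now: v0=-4 v1=-1 v2=-3 v3=1
Collision at t=6: particles 1 and 2 swap velocities; positions: p0=-9 p1=-6 p2=-6 p3=10; velocities now: v0=-4 v1=-3 v2=-1 v3=1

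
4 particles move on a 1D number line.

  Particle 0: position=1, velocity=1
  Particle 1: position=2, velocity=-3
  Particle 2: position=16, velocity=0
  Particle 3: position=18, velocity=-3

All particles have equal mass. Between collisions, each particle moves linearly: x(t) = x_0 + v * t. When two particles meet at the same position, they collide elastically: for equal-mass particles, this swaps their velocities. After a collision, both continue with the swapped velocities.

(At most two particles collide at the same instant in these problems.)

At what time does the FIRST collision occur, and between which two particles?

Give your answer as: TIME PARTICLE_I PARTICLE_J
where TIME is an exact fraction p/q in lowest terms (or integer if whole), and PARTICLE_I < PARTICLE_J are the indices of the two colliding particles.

Answer: 1/4 0 1

Derivation:
Pair (0,1): pos 1,2 vel 1,-3 -> gap=1, closing at 4/unit, collide at t=1/4
Pair (1,2): pos 2,16 vel -3,0 -> not approaching (rel speed -3 <= 0)
Pair (2,3): pos 16,18 vel 0,-3 -> gap=2, closing at 3/unit, collide at t=2/3
Earliest collision: t=1/4 between 0 and 1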